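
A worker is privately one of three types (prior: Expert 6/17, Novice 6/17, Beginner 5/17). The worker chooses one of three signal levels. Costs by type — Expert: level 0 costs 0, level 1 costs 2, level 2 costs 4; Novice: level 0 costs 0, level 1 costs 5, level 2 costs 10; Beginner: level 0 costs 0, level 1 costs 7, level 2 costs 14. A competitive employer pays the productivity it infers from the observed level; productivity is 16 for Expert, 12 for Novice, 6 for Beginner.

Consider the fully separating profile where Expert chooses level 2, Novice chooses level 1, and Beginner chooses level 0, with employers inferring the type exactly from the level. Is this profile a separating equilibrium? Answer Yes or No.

Separating wages: level 2 → 16, level 1 → 12, level 0 → 6.
Expert (assigned level 2): level 0: 6 − 0 = 6; level 1: 12 − 2 = 10; level 2: 16 − 4 = 12. Expert stays.
Novice (assigned level 1): level 0: 6 − 0 = 6; level 1: 12 − 5 = 7; level 2: 16 − 10 = 6. Novice stays.
Beginner (assigned level 0): level 0: 6 − 0 = 6; level 1: 12 − 7 = 5; level 2: 16 − 14 = 2. Beginner stays.
Every type prefers its assigned level; separation holds.

Yes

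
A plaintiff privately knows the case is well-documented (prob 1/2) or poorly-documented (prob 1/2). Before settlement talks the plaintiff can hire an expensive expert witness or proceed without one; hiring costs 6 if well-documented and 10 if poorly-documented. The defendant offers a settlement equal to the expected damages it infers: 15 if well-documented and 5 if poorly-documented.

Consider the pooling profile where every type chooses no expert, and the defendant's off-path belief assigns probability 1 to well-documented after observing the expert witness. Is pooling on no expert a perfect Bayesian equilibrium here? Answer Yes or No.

On path, the defendant holds the prior and pays 1/2·15 + 1/2·5 = 10. Off path (the expert witness), believing well-documented, it pays 15.
well-documented: no expert nets 10; the expert witness nets 15 − 6 = 9. well-documented stays.
poorly-documented: no expert nets 10; the expert witness nets 15 − 10 = 5. poorly-documented stays.
No type deviates, so pooling is sustained.

Yes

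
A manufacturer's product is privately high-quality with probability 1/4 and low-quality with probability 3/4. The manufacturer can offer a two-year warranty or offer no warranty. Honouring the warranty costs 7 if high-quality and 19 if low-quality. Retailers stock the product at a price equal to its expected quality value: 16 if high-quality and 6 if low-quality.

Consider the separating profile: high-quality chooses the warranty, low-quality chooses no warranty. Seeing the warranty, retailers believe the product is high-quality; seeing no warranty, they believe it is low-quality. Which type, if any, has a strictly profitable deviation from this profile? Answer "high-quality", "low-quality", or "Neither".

The warranty pays 16; no warranty pays 6.
high-quality: assigned the warranty, nets 16 − 7 = 9; deviating to no warranty nets 6.
low-quality: assigned no warranty, nets 6; deviating to the warranty nets 16 − 19 = -3.
Both types strictly prefer their assigned action; no profitable deviation.

Neither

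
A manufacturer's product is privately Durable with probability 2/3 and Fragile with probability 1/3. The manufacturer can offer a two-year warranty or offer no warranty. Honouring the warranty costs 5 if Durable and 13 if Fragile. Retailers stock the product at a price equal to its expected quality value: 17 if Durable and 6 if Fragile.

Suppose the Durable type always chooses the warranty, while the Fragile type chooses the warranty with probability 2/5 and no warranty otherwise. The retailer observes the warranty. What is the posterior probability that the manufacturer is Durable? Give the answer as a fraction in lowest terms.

5/6

P(the warranty) = (2/3)·1 + (1/3)·(2/5) = 4/5.
By Bayes' rule, P(Durable | the warranty) = (2/3) / (4/5) = 5/6.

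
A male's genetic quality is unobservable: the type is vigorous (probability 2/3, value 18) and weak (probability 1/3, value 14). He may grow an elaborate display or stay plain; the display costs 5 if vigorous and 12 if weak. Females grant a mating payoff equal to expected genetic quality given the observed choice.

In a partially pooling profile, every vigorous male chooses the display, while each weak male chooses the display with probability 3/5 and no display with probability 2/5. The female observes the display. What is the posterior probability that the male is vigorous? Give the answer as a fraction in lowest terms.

P(the display) = (2/3)·1 + (1/3)·(3/5) = 13/15.
By Bayes' rule, P(vigorous | the display) = (2/3) / (13/15) = 10/13.

10/13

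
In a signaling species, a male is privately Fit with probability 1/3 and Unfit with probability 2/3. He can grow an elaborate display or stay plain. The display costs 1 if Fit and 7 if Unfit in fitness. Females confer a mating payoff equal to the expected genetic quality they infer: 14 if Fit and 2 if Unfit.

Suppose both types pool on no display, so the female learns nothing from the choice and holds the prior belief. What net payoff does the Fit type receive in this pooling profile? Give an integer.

Pooled mating payoff = 1/3·14 + 2/3·2 = 6.
Fit pays no cost for no display, so net payoff = 6.

6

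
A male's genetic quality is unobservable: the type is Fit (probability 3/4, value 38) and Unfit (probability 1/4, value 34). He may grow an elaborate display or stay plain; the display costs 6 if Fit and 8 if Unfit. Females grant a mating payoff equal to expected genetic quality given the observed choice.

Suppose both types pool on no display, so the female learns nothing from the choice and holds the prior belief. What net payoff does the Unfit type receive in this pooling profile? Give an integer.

Pooled mating payoff = 3/4·38 + 1/4·34 = 37.
Unfit pays no cost for no display, so net payoff = 37.

37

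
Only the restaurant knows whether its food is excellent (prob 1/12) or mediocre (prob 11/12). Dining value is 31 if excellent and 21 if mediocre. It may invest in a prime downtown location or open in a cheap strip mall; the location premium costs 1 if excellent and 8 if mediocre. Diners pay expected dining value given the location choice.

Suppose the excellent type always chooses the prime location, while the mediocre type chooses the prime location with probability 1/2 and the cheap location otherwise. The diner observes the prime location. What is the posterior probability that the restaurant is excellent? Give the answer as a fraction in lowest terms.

P(the prime location) = (1/12)·1 + (11/12)·(1/2) = 13/24.
By Bayes' rule, P(excellent | the prime location) = (1/12) / (13/24) = 2/13.

2/13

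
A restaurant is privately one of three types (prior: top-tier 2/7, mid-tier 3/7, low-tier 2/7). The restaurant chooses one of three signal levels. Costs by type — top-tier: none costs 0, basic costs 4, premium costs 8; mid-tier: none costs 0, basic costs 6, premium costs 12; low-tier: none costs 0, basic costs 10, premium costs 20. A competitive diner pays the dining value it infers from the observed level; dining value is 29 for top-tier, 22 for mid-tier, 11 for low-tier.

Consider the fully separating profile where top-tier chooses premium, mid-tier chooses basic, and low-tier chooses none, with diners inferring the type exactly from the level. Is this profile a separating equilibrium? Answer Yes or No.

Separating price premiums: premium → 29, basic → 22, none → 11.
top-tier (assigned premium): none: 11 − 0 = 11; basic: 22 − 4 = 18; premium: 29 − 8 = 21. top-tier stays.
mid-tier (assigned basic): none: 11 − 0 = 11; basic: 22 − 6 = 16; premium: 29 − 12 = 17. mid-tier prefers premium.
low-tier (assigned none): none: 11 − 0 = 11; basic: 22 − 10 = 12; premium: 29 − 20 = 9. low-tier prefers basic.
At least one type deviates; the separating profile fails.

No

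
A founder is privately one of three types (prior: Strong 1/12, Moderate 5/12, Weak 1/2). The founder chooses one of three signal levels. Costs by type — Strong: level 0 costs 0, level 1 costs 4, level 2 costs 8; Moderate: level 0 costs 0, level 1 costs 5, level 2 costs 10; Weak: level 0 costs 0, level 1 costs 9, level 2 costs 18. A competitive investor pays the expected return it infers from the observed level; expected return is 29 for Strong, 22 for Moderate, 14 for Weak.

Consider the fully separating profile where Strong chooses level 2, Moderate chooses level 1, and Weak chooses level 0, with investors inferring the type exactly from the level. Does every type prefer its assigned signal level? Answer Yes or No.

Separating valuations: level 2 → 29, level 1 → 22, level 0 → 14.
Strong (assigned level 2): level 0: 14 − 0 = 14; level 1: 22 − 4 = 18; level 2: 29 − 8 = 21. Strong stays.
Moderate (assigned level 1): level 0: 14 − 0 = 14; level 1: 22 − 5 = 17; level 2: 29 − 10 = 19. Moderate prefers level 2.
Weak (assigned level 0): level 0: 14 − 0 = 14; level 1: 22 − 9 = 13; level 2: 29 − 18 = 11. Weak stays.
At least one type deviates; the separating profile fails.

No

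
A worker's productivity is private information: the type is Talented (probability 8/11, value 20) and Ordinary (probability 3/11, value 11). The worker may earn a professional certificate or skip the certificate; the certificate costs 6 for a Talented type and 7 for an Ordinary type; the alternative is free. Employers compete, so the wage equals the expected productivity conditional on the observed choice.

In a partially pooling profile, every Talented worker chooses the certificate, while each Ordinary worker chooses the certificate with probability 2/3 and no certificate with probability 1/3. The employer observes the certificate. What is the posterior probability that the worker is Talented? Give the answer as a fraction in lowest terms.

4/5

P(the certificate) = (8/11)·1 + (3/11)·(2/3) = 10/11.
By Bayes' rule, P(Talented | the certificate) = (8/11) / (10/11) = 4/5.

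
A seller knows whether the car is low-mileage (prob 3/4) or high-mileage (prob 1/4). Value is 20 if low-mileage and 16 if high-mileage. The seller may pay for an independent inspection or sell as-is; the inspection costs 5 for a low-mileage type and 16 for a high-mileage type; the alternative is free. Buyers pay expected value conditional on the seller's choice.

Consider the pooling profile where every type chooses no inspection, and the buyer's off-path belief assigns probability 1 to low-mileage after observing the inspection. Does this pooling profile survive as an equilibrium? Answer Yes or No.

Yes

On path, the buyer holds the prior and pays 3/4·20 + 1/4·16 = 19. Off path (the inspection), believing low-mileage, it pays 20.
low-mileage: no inspection nets 19; the inspection nets 20 − 5 = 15. low-mileage stays.
high-mileage: no inspection nets 19; the inspection nets 20 − 16 = 4. high-mileage stays.
No type deviates, so pooling is sustained.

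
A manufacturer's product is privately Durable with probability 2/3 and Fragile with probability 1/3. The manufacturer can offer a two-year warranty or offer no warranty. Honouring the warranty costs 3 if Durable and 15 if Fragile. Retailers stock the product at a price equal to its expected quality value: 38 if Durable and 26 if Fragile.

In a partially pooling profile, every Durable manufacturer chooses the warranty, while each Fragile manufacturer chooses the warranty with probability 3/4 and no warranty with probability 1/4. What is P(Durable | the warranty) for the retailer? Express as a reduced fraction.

8/11

P(the warranty) = (2/3)·1 + (1/3)·(3/4) = 11/12.
By Bayes' rule, P(Durable | the warranty) = (2/3) / (11/12) = 8/11.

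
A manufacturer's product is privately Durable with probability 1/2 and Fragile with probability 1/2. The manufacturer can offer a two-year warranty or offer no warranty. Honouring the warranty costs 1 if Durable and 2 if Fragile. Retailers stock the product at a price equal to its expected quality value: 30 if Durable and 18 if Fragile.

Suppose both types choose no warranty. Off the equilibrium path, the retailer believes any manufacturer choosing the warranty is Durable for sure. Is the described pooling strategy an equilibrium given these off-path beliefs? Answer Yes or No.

No

On path, the retailer holds the prior and pays 1/2·30 + 1/2·18 = 24. Off path (the warranty), believing Durable, it pays 30.
Durable: no warranty nets 24; the warranty nets 30 − 1 = 29. Durable would deviate.
Fragile: no warranty nets 24; the warranty nets 30 − 2 = 28. Fragile would deviate.
A type deviates, so pooling fails.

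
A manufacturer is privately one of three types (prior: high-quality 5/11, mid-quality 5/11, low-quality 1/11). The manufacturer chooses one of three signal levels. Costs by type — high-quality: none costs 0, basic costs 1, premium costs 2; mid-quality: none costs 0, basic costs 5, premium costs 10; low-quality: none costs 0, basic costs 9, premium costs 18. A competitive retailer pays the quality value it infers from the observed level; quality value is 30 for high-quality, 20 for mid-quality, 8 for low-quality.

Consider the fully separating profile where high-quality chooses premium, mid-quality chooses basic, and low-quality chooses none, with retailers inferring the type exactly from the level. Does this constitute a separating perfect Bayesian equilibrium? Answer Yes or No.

Separating prices: premium → 30, basic → 20, none → 8.
high-quality (assigned premium): none: 8 − 0 = 8; basic: 20 − 1 = 19; premium: 30 − 2 = 28. high-quality stays.
mid-quality (assigned basic): none: 8 − 0 = 8; basic: 20 − 5 = 15; premium: 30 − 10 = 20. mid-quality prefers premium.
low-quality (assigned none): none: 8 − 0 = 8; basic: 20 − 9 = 11; premium: 30 − 18 = 12. low-quality prefers premium.
At least one type deviates; the separating profile fails.

No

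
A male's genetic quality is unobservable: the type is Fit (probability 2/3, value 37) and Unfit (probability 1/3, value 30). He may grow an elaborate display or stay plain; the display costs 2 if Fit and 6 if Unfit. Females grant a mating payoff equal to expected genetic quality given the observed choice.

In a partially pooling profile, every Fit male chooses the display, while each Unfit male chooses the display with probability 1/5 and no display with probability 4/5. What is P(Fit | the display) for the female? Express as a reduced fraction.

P(the display) = (2/3)·1 + (1/3)·(1/5) = 11/15.
By Bayes' rule, P(Fit | the display) = (2/3) / (11/15) = 10/11.

10/11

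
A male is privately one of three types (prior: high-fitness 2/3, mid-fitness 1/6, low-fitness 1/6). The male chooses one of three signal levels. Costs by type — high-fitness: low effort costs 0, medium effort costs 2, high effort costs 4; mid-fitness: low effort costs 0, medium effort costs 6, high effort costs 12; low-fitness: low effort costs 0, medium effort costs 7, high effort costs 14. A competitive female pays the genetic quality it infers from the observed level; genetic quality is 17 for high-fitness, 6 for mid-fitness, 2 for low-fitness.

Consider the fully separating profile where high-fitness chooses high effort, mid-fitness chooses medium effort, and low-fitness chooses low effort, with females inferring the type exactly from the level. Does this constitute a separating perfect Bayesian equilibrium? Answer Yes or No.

No

Separating mating payoffs: high effort → 17, medium effort → 6, low effort → 2.
high-fitness (assigned high effort): low effort: 2 − 0 = 2; medium effort: 6 − 2 = 4; high effort: 17 − 4 = 13. high-fitness stays.
mid-fitness (assigned medium effort): low effort: 2 − 0 = 2; medium effort: 6 − 6 = 0; high effort: 17 − 12 = 5. mid-fitness prefers high effort.
low-fitness (assigned low effort): low effort: 2 − 0 = 2; medium effort: 6 − 7 = -1; high effort: 17 − 14 = 3. low-fitness prefers high effort.
At least one type deviates; the separating profile fails.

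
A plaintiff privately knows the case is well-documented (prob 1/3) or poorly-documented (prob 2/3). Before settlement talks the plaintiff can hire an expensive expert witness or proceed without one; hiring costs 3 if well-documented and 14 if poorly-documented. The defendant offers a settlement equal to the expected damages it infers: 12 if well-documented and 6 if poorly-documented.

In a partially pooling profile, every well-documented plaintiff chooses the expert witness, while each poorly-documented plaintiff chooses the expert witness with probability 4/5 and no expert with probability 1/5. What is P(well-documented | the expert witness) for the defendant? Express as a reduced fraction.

P(the expert witness) = (1/3)·1 + (2/3)·(4/5) = 13/15.
By Bayes' rule, P(well-documented | the expert witness) = (1/3) / (13/15) = 5/13.

5/13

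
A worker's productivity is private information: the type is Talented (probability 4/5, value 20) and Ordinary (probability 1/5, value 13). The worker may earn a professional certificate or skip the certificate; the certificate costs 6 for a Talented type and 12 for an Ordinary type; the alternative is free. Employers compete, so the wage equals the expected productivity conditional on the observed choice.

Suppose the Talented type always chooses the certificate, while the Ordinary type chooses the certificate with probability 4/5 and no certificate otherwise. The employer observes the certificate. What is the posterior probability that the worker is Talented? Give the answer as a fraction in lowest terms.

5/6

P(the certificate) = (4/5)·1 + (1/5)·(4/5) = 24/25.
By Bayes' rule, P(Talented | the certificate) = (4/5) / (24/25) = 5/6.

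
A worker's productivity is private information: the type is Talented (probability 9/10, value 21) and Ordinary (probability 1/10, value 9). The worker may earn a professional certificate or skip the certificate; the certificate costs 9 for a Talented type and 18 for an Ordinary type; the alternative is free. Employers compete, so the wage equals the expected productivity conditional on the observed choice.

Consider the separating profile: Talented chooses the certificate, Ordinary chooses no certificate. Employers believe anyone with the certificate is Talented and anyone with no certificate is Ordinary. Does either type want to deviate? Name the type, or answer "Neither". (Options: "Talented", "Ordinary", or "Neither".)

The certificate pays 21; no certificate pays 9.
Talented: assigned the certificate, nets 21 − 9 = 12; deviating to no certificate nets 9.
Ordinary: assigned no certificate, nets 9; deviating to the certificate nets 21 − 18 = 3.
Both types strictly prefer their assigned action; no profitable deviation.

Neither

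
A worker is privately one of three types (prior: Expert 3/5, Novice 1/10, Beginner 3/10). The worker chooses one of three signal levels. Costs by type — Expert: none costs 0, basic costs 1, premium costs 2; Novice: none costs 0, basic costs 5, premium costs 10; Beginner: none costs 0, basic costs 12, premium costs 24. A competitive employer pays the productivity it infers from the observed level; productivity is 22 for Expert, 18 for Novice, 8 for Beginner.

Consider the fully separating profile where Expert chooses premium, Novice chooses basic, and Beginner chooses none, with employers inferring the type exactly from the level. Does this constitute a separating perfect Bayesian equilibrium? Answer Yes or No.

Separating wages: premium → 22, basic → 18, none → 8.
Expert (assigned premium): none: 8 − 0 = 8; basic: 18 − 1 = 17; premium: 22 − 2 = 20. Expert stays.
Novice (assigned basic): none: 8 − 0 = 8; basic: 18 − 5 = 13; premium: 22 − 10 = 12. Novice stays.
Beginner (assigned none): none: 8 − 0 = 8; basic: 18 − 12 = 6; premium: 22 − 24 = -2. Beginner stays.
Every type prefers its assigned level; separation holds.

Yes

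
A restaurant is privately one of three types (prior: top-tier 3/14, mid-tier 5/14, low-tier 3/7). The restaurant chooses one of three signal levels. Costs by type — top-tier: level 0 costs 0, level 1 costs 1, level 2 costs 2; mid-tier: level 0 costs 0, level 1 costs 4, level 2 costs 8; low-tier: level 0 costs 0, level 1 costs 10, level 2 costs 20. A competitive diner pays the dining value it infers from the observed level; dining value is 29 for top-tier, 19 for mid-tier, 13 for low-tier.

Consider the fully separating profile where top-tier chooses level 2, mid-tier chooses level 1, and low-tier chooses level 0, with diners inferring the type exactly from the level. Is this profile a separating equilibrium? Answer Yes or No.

Separating price premiums: level 2 → 29, level 1 → 19, level 0 → 13.
top-tier (assigned level 2): level 0: 13 − 0 = 13; level 1: 19 − 1 = 18; level 2: 29 − 2 = 27. top-tier stays.
mid-tier (assigned level 1): level 0: 13 − 0 = 13; level 1: 19 − 4 = 15; level 2: 29 − 8 = 21. mid-tier prefers level 2.
low-tier (assigned level 0): level 0: 13 − 0 = 13; level 1: 19 − 10 = 9; level 2: 29 − 20 = 9. low-tier stays.
At least one type deviates; the separating profile fails.

No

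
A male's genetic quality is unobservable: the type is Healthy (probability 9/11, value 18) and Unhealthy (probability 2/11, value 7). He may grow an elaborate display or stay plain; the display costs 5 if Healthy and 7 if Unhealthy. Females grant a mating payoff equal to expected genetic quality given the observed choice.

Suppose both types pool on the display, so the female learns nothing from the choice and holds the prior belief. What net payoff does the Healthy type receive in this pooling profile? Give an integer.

Pooled mating payoff = 9/11·18 + 2/11·7 = 16.
Healthy pays cost 5 for the display, so net payoff = 16 − 5 = 11.

11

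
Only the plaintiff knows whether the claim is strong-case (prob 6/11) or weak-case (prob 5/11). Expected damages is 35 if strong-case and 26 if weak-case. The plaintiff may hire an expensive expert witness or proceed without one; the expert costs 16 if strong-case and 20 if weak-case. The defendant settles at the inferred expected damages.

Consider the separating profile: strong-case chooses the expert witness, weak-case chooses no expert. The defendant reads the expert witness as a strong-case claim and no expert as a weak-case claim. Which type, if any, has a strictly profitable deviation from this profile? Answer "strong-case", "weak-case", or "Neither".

The expert witness pays 35; no expert pays 26.
strong-case: assigned the expert witness, nets 35 − 16 = 19; deviating to no expert nets 26.
weak-case: assigned no expert, nets 26; deviating to the expert witness nets 35 − 20 = 15.
The strong-case type gains 7 by deviating.

strong-case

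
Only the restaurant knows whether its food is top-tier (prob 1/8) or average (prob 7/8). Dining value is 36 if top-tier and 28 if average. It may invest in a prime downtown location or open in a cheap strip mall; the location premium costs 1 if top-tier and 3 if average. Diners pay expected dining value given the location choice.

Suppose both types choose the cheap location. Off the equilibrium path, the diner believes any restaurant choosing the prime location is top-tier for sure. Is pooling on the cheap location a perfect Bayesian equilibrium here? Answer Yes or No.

On path, the diner holds the prior and pays 1/8·36 + 7/8·28 = 29. Off path (the prime location), believing top-tier, it pays 36.
top-tier: the cheap location nets 29; the prime location nets 36 − 1 = 35. top-tier would deviate.
average: the cheap location nets 29; the prime location nets 36 − 3 = 33. average would deviate.
A type deviates, so pooling fails.

No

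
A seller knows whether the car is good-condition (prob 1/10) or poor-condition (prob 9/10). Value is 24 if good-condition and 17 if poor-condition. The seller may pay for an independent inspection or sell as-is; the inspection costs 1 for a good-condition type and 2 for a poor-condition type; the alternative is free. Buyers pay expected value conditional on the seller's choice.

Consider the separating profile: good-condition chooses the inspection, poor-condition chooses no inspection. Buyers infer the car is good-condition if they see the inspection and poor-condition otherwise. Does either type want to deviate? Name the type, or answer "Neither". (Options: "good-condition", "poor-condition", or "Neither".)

The inspection pays 24; no inspection pays 17.
good-condition: assigned the inspection, nets 24 − 1 = 23; deviating to no inspection nets 17.
poor-condition: assigned no inspection, nets 17; deviating to the inspection nets 24 − 2 = 22.
The poor-condition type gains 5 by deviating.

poor-condition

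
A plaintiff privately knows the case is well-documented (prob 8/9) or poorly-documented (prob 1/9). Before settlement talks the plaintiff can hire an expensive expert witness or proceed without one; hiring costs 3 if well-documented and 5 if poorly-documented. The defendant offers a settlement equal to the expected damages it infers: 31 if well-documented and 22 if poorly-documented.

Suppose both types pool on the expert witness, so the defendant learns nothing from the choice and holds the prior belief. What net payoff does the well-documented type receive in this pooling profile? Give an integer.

27

Pooled settlement = 8/9·31 + 1/9·22 = 30.
well-documented pays cost 3 for the expert witness, so net payoff = 30 − 3 = 27.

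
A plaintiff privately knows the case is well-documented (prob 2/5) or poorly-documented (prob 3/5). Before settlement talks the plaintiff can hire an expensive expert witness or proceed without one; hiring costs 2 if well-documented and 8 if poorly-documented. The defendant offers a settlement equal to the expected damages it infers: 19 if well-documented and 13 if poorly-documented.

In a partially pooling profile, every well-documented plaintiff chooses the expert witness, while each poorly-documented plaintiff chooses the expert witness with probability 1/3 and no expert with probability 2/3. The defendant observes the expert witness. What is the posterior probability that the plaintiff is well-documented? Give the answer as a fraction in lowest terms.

2/3

P(the expert witness) = (2/5)·1 + (3/5)·(1/3) = 3/5.
By Bayes' rule, P(well-documented | the expert witness) = (2/5) / (3/5) = 2/3.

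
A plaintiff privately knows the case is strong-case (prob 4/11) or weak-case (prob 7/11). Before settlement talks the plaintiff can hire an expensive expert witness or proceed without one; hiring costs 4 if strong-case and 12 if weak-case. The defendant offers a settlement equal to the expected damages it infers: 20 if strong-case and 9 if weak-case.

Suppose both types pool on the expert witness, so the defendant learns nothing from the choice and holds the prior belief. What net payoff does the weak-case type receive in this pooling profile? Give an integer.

Pooled settlement = 4/11·20 + 7/11·9 = 13.
weak-case pays cost 12 for the expert witness, so net payoff = 13 − 12 = 1.

1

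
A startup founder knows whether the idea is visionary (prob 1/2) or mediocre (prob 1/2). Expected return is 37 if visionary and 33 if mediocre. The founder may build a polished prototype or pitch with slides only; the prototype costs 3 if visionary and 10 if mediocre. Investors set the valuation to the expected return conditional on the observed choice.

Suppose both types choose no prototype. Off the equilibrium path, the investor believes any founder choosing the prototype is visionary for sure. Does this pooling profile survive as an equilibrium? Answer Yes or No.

On path, the investor holds the prior and pays 1/2·37 + 1/2·33 = 35. Off path (the prototype), believing visionary, it pays 37.
visionary: no prototype nets 35; the prototype nets 37 − 3 = 34. visionary stays.
mediocre: no prototype nets 35; the prototype nets 37 − 10 = 27. mediocre stays.
No type deviates, so pooling is sustained.

Yes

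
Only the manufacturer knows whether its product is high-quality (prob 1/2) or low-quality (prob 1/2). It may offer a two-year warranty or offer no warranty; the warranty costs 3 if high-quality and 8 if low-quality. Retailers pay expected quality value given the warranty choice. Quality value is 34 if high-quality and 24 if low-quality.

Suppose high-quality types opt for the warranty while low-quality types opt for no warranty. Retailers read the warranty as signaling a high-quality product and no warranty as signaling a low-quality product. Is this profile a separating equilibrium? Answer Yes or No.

Under these beliefs, the warranty earns price 34 and no warranty earns price 24.
high-quality: the warranty nets 34 − 3 = 31; no warranty nets 24. high-quality prefers the warranty.
low-quality: the warranty nets 34 − 8 = 26; no warranty nets 24. low-quality would deviate to the warranty.
low-quality has a profitable deviation, so the profile is not an equilibrium.

No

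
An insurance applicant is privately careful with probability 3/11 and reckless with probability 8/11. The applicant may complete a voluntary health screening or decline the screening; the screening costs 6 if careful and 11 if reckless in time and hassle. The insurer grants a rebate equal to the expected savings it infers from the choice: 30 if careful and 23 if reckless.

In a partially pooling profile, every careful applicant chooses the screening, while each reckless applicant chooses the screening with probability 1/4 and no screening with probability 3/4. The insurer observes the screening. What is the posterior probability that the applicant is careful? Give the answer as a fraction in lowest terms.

P(the screening) = (3/11)·1 + (8/11)·(1/4) = 5/11.
By Bayes' rule, P(careful | the screening) = (3/11) / (5/11) = 3/5.

3/5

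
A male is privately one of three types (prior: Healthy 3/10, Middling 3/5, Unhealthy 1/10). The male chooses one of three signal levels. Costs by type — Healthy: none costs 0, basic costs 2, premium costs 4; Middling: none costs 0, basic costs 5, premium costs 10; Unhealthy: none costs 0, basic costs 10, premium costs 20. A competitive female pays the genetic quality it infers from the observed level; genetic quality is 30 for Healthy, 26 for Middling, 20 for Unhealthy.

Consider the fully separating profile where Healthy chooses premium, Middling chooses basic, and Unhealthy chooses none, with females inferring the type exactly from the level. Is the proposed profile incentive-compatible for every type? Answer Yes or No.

Separating mating payoffs: premium → 30, basic → 26, none → 20.
Healthy (assigned premium): none: 20 − 0 = 20; basic: 26 − 2 = 24; premium: 30 − 4 = 26. Healthy stays.
Middling (assigned basic): none: 20 − 0 = 20; basic: 26 − 5 = 21; premium: 30 − 10 = 20. Middling stays.
Unhealthy (assigned none): none: 20 − 0 = 20; basic: 26 − 10 = 16; premium: 30 − 20 = 10. Unhealthy stays.
Every type prefers its assigned level; separation holds.

Yes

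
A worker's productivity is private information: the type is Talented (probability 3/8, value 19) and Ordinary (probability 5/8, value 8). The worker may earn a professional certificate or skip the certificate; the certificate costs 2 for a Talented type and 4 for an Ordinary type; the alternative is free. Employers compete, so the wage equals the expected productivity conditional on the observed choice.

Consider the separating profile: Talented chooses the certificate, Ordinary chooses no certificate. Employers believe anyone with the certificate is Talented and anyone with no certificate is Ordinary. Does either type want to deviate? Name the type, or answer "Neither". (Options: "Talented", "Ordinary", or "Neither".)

The certificate pays 19; no certificate pays 8.
Talented: assigned the certificate, nets 19 − 2 = 17; deviating to no certificate nets 8.
Ordinary: assigned no certificate, nets 8; deviating to the certificate nets 19 − 4 = 15.
The Ordinary type gains 7 by deviating.

Ordinary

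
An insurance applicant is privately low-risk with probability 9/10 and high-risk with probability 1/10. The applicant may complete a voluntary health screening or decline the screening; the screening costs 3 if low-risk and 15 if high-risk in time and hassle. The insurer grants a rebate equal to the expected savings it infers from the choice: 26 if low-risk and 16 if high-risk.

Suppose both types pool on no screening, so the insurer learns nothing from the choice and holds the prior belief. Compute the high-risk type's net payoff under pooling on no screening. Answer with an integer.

Pooled rebate = 9/10·26 + 1/10·16 = 25.
high-risk pays no cost for no screening, so net payoff = 25.

25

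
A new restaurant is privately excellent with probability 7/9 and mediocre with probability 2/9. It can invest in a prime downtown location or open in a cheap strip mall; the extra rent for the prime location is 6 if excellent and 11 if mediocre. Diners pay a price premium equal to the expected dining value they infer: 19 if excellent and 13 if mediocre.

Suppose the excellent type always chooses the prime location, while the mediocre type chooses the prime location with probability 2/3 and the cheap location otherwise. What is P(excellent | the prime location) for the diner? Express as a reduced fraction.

P(the prime location) = (7/9)·1 + (2/9)·(2/3) = 25/27.
By Bayes' rule, P(excellent | the prime location) = (7/9) / (25/27) = 21/25.

21/25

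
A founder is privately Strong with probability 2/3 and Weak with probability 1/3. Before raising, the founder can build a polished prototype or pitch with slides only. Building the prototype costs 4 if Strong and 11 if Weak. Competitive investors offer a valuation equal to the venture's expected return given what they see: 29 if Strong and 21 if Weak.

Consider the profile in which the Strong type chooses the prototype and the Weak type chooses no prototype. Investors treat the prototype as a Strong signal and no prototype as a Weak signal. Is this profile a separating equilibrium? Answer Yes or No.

Under these beliefs, the prototype earns valuation 29 and no prototype earns valuation 21.
Strong: the prototype nets 29 − 4 = 25; no prototype nets 21. Strong prefers the prototype.
Weak: the prototype nets 29 − 11 = 18; no prototype nets 21. Weak prefers no prototype.
Neither type deviates, so the separating profile is an equilibrium.

Yes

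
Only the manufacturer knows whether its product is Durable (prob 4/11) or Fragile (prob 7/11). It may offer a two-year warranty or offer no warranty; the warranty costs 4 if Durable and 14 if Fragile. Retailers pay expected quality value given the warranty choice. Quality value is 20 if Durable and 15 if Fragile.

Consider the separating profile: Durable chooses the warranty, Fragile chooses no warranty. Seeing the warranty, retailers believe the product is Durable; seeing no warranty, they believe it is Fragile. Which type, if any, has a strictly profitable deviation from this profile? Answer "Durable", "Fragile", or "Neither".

Neither

The warranty pays 20; no warranty pays 15.
Durable: assigned the warranty, nets 20 − 4 = 16; deviating to no warranty nets 15.
Fragile: assigned no warranty, nets 15; deviating to the warranty nets 20 − 14 = 6.
Both types strictly prefer their assigned action; no profitable deviation.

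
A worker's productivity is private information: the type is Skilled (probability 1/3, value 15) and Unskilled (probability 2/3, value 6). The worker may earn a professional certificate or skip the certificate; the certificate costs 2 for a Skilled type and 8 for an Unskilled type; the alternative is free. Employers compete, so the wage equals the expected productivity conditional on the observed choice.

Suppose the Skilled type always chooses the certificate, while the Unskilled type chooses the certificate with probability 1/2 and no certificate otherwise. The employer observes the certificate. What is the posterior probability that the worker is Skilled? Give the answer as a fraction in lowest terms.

P(the certificate) = (1/3)·1 + (2/3)·(1/2) = 2/3.
By Bayes' rule, P(Skilled | the certificate) = (1/3) / (2/3) = 1/2.

1/2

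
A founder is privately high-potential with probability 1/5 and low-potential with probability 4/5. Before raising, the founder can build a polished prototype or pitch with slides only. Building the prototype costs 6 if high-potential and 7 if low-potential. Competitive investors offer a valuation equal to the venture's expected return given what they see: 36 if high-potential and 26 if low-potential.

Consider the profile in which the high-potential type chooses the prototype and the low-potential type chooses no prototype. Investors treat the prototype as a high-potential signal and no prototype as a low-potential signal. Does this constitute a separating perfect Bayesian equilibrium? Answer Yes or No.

No

Under these beliefs, the prototype earns valuation 36 and no prototype earns valuation 26.
high-potential: the prototype nets 36 − 6 = 30; no prototype nets 26. high-potential prefers the prototype.
low-potential: the prototype nets 36 − 7 = 29; no prototype nets 26. low-potential would deviate to the prototype.
low-potential has a profitable deviation, so the profile is not an equilibrium.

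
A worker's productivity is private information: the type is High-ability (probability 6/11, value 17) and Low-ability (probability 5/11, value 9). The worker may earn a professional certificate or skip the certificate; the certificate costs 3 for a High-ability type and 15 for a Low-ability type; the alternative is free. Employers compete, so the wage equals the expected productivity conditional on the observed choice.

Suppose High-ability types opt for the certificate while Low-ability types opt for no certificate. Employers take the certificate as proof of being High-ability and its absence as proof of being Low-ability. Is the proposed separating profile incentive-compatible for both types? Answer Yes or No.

Yes

Under these beliefs, the certificate earns wage 17 and no certificate earns wage 9.
High-ability: the certificate nets 17 − 3 = 14; no certificate nets 9. High-ability prefers the certificate.
Low-ability: the certificate nets 17 − 15 = 2; no certificate nets 9. Low-ability prefers no certificate.
Neither type deviates, so the separating profile is an equilibrium.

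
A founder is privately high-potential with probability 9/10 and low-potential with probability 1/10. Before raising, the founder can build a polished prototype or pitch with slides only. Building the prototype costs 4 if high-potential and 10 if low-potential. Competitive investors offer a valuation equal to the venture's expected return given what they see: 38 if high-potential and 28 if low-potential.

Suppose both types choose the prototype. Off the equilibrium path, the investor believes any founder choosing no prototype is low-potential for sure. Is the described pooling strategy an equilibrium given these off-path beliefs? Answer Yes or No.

On path, the investor holds the prior and pays 9/10·38 + 1/10·28 = 37. Off path (no prototype), believing low-potential, it pays 28.
high-potential: the prototype nets 37 − 4 = 33; no prototype nets 28. high-potential stays.
low-potential: the prototype nets 37 − 10 = 27; no prototype nets 28. low-potential would deviate.
A type deviates, so pooling fails.

No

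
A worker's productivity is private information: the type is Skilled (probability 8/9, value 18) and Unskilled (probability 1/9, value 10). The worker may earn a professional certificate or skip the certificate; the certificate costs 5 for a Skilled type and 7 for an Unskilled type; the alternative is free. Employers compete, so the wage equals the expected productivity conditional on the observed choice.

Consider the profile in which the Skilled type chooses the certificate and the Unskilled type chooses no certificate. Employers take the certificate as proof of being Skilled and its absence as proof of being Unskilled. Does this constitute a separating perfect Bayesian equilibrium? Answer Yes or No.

Under these beliefs, the certificate earns wage 18 and no certificate earns wage 10.
Skilled: the certificate nets 18 − 5 = 13; no certificate nets 10. Skilled prefers the certificate.
Unskilled: the certificate nets 18 − 7 = 11; no certificate nets 10. Unskilled would deviate to the certificate.
Unskilled has a profitable deviation, so the profile is not an equilibrium.

No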